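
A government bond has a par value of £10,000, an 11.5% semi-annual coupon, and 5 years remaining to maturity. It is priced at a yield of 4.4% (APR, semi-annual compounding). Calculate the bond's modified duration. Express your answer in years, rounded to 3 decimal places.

Periodic yield y = 0.022. First find Macaulay duration:
  t   CF        PV=CF/(1+0.022)^t    t·PV
  1       575.00       562.6223       562.6223
  2       575.00       550.5111     1,101.0221
  3       575.00       538.6605     1,615.9816
  4       575.00       527.0651     2,108.2604
  5       575.00       515.7193     2,578.5964
  6       575.00       504.6177     3,027.7061
  7       575.00       493.7551     3,456.2855
  8       575.00       483.1263     3,865.0104
  9       575.00       472.7263     4,254.5369
  10   10,575.00     8,506.9018    85,069.0177
  Σ                 13,155.7054   107,639.0395
P = 13,155.7054; Macaulay duration = 107,639.0395 / 13,155.7054 = 8.18193 half-year periods = 4.09096 years.
Modified duration = D_Mac / (1 + y) = 4.09096 / 1.022 = 4.00290 years.

4.003 years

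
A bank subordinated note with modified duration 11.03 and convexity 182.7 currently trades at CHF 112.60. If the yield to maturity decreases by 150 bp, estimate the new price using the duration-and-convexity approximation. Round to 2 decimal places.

CHF 133.54

Duration effect: -D_mod·Δy = -11.03 × (-0.015) = +0.165450
Convexity effect: ½·C·(Δy)² = 0.5 × 182.7 × (-0.015)² = +0.02055375
ΔP/P ≈ +0.165450 + 0.02055375 = +0.18600375
New price ≈ 112.60 × (1 + 0.18600375) = 133.54402225.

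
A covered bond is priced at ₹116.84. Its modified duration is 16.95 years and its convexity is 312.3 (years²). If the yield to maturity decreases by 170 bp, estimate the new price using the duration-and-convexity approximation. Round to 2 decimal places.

₹155.78

Duration effect: -D_mod·Δy = -16.95 × (-0.017) = +0.288150
Convexity effect: ½·C·(Δy)² = 0.5 × 312.3 × (-0.017)² = +0.04512735
ΔP/P ≈ +0.288150 + 0.04512735 = +0.33327735
New price ≈ 116.84 × (1 + 0.33327735) = 155.780125574.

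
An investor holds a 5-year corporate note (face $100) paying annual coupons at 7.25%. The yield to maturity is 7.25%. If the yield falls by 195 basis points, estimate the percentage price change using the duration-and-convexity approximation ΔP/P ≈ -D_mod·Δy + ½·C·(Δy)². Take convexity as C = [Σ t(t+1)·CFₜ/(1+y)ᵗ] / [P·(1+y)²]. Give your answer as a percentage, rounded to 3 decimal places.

+8.355%

With y = 0.0725:
  t   CF        PV=CF/(1+0.0725)^t    t·PV        t(t+1)·PV
  1         7.25         6.7599         6.7599          13.5198
  2         7.25         6.3029        12.6059          37.8177
  3         7.25         5.8769        17.6306          70.5224
  4         7.25         5.4796        21.9184         109.5920
  5       107.25        75.5807       377.9034       2,267.4204
  Σ                    100.0000       436.8182       2,498.8723
P = 100.0000; D_Mac = 4.36818 yrs; D_mod = 4.07290 yrs; C = 21.72448.
Duration effect: -4.07290 × (-0.0195) = +0.079421
Convexity effect: 0.5 × 21.72448 × (-0.0195)² = +0.0041304
ΔP/P ≈ +0.079421 + 0.0041304 = +0.083552 = +8.3552%.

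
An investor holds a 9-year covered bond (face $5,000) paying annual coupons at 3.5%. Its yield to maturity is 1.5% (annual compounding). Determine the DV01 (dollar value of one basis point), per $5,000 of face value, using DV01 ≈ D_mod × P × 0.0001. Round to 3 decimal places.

Periodic yield y = 0.015.
  t   CF        PV=CF/(1+0.015)^t    t·PV
  1       175.00       172.4138       172.4138
  2       175.00       169.8658       339.7316
  3       175.00       167.3555       502.0664
  4       175.00       164.8822       659.5290
  5       175.00       162.4456       812.2278
  6       175.00       160.0449       960.2693
  7       175.00       157.6797     1,103.7578
  8       175.00       155.3494     1,242.7956
  9     5,175.00     4,526.0148    40,734.1336
  Σ                  5,836.0517    46,526.9249
P = 5,836.0517; D_Mac = 7.97233 yrs; D_mod = 7.85451 yrs.
DV01 ≈ 7.85451 × 5,836.0517 × 0.0001 = 4.583933.

$4.584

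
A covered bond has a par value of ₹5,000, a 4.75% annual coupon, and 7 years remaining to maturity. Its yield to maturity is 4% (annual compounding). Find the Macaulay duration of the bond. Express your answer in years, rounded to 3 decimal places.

6.139 years

Periodic yield y = 0.04. Discount each cash flow and weight by its year:
  t   CF        PV=CF/(1+0.04)^t    t·PV
  1       237.50       228.3654       228.3654
  2       237.50       219.5821       439.1642
  3       237.50       211.1366       633.4099
  4       237.50       203.0160       812.0640
  5       237.50       195.2077       976.0384
  6       237.50       187.6997     1,126.1982
  7     5,237.50     3,980.0695    27,860.4868
  Σ                  5,225.0771    32,075.7269
Price P = Σ PV = 5,225.0771.
Macaulay duration = Σ(t·PV) / P = 32,075.7269 / 5,225.0771 = 6.13880 years.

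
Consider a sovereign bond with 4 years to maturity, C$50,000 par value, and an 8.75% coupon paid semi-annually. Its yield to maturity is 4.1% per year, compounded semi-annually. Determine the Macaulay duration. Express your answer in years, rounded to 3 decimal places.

Periodic yield y = 0.0205. Discount each cash flow and weight by its period:
  t   CF        PV=CF/(1+0.0205)^t    t·PV
  1     2,187.50     2,143.5571     2,143.5571
  2     2,187.50     2,100.4969     4,200.9938
  3     2,187.50     2,058.3017     6,174.9051
  4     2,187.50     2,016.9541     8,067.8166
  5     2,187.50     1,976.4372     9,882.1859
  6     2,187.50     1,936.7341    11,620.4048
  7     2,187.50     1,897.8286    13,284.8005
  8    52,187.50    44,367.2408   354,937.9261
  Σ                 58,497.5506   410,312.5900
Price P = Σ PV = 58,497.5506.
Macaulay duration = Σ(t·PV) / P = 410,312.5900 / 58,497.5506 = 7.01418 half-year periods.
In years: 7.01418 / 2 = 3.50709 years.

3.507 years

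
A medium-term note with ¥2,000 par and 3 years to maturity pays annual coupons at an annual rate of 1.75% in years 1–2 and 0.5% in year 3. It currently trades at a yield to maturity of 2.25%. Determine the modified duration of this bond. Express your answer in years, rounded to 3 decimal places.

Periodic yield y = 0.0225. First find Macaulay duration:
  t   CF        PV=CF/(1+0.0225)^t    t·PV
  1        35.00        34.2298        34.2298
  2        35.00        33.4766        66.9532
  3     2,010.00     1,880.2089     5,640.6267
  Σ                  1,947.9153     5,741.8098
P = 1,947.9153; Macaulay duration = 5,741.8098 / 1,947.9153 = 2.94767 years.
Modified duration = D_Mac / (1 + y) = 2.94767 / 1.0225 = 2.88281 years.

2.883 years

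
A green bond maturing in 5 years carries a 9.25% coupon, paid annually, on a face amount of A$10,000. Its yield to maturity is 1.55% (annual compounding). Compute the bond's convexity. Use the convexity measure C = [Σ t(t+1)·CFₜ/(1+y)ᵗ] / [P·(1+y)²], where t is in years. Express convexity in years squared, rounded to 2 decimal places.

With y = 0.0155:
  t   CF        PV=CF/(1+0.0155)^t    t·PV        t(t+1)·PV
  1       925.00       910.8813       910.8813       1,821.7627
  2       925.00       896.9782     1,793.9564       5,381.8691
  3       925.00       883.2872     2,649.8617      10,599.4467
  4       925.00       869.8052     3,479.2210      17,396.1049
  5    10,925.00    10,116.3025    50,581.5125     303,489.0748
  Σ                 13,677.2545    59,415.4328     338,688.2581
P = 13,677.2545.
Convexity = Σ t(t+1)·PV / [P·(1+y)²] = 338,688.2581 / (13,677.2545 × 1.031240) = 24.01272.

24.01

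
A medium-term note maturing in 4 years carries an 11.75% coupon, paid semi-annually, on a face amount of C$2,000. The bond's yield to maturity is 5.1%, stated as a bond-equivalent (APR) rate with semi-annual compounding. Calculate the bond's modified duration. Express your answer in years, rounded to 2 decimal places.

Periodic yield y = 0.0255. First find Macaulay duration:
  t   CF        PV=CF/(1+0.0255)^t    t·PV
  1       117.50       114.5783       114.5783
  2       117.50       111.7292       223.4583
  3       117.50       108.9509       326.8527
  4       117.50       106.2417       424.9670
  5       117.50       103.5999       517.9997
  6       117.50       101.0238       606.1430
  7       117.50        98.5118       689.5825
  8     2,117.50     1,731.1636    13,849.3085
  Σ                  2,475.7992    16,752.8901
P = 2,475.7992; Macaulay duration = 16,752.8901 / 2,475.7992 = 6.76666 half-year periods = 3.38333 years.
Modified duration = D_Mac / (1 + y) = 3.38333 / 1.0255 = 3.29920 years.

3.30 years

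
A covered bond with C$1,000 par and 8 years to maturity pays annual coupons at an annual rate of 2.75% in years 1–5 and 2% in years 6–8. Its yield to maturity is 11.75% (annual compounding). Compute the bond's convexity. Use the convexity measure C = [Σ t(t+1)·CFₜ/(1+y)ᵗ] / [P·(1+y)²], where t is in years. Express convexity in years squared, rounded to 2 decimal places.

With y = 0.1175:
  t   CF        PV=CF/(1+0.1175)^t    t·PV        t(t+1)·PV
  1        27.50        24.6085        24.6085          49.2170
  2        27.50        22.0210        44.0421         132.1262
  3        27.50        19.7056        59.1169         236.4674
  4        27.50        17.6337        70.5347         352.6733
  5        27.50        15.7796        78.8978         473.3870
  6        20.00        10.2694        61.6164         431.3145
  7        20.00         9.1896        64.3273         514.6184
  8     1,020.00       419.3918     3,355.1343      30,196.2084
  Σ                    538.5992     3,758.2778      32,386.0122
P = 538.5992.
Convexity = Σ t(t+1)·PV / [P·(1+y)²] = 32,386.0122 / (538.5992 × 1.248806) = 48.15005.

48.15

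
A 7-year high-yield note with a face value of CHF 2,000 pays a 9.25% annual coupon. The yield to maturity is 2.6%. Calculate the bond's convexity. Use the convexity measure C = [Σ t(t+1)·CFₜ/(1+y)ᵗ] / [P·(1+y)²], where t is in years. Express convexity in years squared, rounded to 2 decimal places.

With y = 0.026:
  t   CF        PV=CF/(1+0.026)^t    t·PV        t(t+1)·PV
  1       185.00       180.3119       180.3119         360.6238
  2       185.00       175.7426       351.4852       1,054.4555
  3       185.00       171.2891       513.8672       2,055.4688
  4       185.00       166.9484       667.7936       3,338.9682
  5       185.00       162.7177       813.5887       4,881.5324
  6       185.00       158.5943       951.5658       6,660.9604
  7     2,185.00     1,825.6601    12,779.6205     102,236.9637
  Σ                  2,841.2641    16,258.2329     120,588.9728
P = 2,841.2641.
Convexity = Σ t(t+1)·PV / [P·(1+y)²] = 120,588.9728 / (2,841.2641 × 1.052676) = 40.31821.

40.32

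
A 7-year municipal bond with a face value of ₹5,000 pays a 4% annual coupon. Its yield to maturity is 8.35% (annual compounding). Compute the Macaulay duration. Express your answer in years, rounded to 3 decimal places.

6.120 years

Periodic yield y = 0.0835. Discount each cash flow and weight by its year:
  t   CF        PV=CF/(1+0.0835)^t    t·PV
  1       200.00       184.5870       184.5870
  2       200.00       170.3618       340.7236
  3       200.00       157.2328       471.6985
  4       200.00       145.1157       580.4627
  5       200.00       133.9323       669.6616
  6       200.00       123.6108       741.6649
  7     5,200.00     2,966.2034    20,763.4241
  Σ                  3,881.0439    23,752.2224
Price P = Σ PV = 3,881.0439.
Macaulay duration = Σ(t·PV) / P = 23,752.2224 / 3,881.0439 = 6.12006 years.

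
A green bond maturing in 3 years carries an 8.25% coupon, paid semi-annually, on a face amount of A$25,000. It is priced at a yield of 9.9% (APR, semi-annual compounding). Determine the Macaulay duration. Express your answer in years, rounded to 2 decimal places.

2.71 years

Periodic yield y = 0.0495. Discount each cash flow and weight by its period:
  t   CF        PV=CF/(1+0.0495)^t    t·PV
  1     1,031.25       982.6108       982.6108
  2     1,031.25       936.2656     1,872.5312
  3     1,031.25       892.1064     2,676.3191
  4     1,031.25       850.0299     3,400.1195
  5     1,031.25       809.9379     4,049.6897
  6    26,031.25    19,480.5119   116,883.0716
  Σ                 23,951.4625   129,864.3419
Price P = Σ PV = 23,951.4625.
Macaulay duration = Σ(t·PV) / P = 129,864.3419 / 23,951.4625 = 5.42198 half-year periods.
In years: 5.42198 / 2 = 2.71099 years.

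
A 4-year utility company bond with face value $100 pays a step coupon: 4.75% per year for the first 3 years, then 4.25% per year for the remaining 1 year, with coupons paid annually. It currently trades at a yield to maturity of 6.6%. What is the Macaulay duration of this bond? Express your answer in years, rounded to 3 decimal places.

3.725 years

Periodic yield y = 0.066. Discount each cash flow and weight by its year:
  t   CF        PV=CF/(1+0.066)^t    t·PV
  1         4.75         4.4559         4.4559
  2         4.75         4.1800         8.3601
  3         4.75         3.9212        11.7637
  4       104.25        80.7323       322.9291
  Σ                     93.2895       347.5088
Price P = Σ PV = 93.2895.
Macaulay duration = Σ(t·PV) / P = 347.5088 / 93.2895 = 3.72506 years.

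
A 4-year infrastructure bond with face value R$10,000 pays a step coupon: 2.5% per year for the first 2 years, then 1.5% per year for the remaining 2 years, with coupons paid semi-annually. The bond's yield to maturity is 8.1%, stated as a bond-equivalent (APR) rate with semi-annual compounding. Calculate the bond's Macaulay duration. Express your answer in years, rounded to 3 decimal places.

Periodic yield y = 0.0405. Discount each cash flow and weight by its period:
  t   CF        PV=CF/(1+0.0405)^t    t·PV
  1       125.00       120.1346       120.1346
  2       125.00       115.4585       230.9170
  3       125.00       110.9644       332.8933
  4       125.00       106.6453       426.5812
  5        75.00        61.4966       307.4828
  6        75.00        59.1029       354.6174
  7        75.00        56.8024       397.6168
  8    10,075.00     7,333.4507    58,667.6058
  Σ                  7,964.0553    60,837.8487
Price P = Σ PV = 7,964.0553.
Macaulay duration = Σ(t·PV) / P = 60,837.8487 / 7,964.0553 = 7.63905 half-year periods.
In years: 7.63905 / 2 = 3.81953 years.

3.820 years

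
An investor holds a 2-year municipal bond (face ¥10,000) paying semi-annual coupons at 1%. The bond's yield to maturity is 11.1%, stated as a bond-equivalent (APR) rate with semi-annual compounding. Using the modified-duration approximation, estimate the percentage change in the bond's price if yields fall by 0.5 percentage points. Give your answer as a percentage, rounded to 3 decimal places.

+0.940%

Periodic yield y = 0.0555. Modified duration first:
  t   CF        PV=CF/(1+0.0555)^t    t·PV
  1        50.00        47.3709        47.3709
  2        50.00        44.8801        89.7601
  3        50.00        42.5202       127.5606
  4    10,050.00     8,097.1673    32,388.6691
  Σ                  8,231.9385    32,653.3607
P = 8,231.9385; D_Mac = 3.96667 half-year periods = 1.98333 yrs; D_mod = 1.98333/(1+0.0555) = 1.87905 yrs.
ΔP/P ≈ -D_mod · Δy = -1.87905 × (-0.005) = +0.009395 = +0.9395%.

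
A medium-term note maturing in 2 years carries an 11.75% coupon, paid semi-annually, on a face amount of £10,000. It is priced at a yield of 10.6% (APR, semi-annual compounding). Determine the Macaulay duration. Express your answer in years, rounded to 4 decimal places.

Periodic yield y = 0.053. Discount each cash flow and weight by its period:
  t   CF        PV=CF/(1+0.053)^t    t·PV
  1       587.50       557.9297       557.9297
  2       587.50       529.8478     1,059.6956
  3       587.50       503.1793     1,509.5379
  4    10,587.50     8,611.5225    34,446.0898
  Σ                 10,202.4793    37,573.2530
Price P = Σ PV = 10,202.4793.
Macaulay duration = Σ(t·PV) / P = 37,573.2530 / 10,202.4793 = 3.68276 half-year periods.
In years: 3.68276 / 2 = 1.84138 years.

1.8414 years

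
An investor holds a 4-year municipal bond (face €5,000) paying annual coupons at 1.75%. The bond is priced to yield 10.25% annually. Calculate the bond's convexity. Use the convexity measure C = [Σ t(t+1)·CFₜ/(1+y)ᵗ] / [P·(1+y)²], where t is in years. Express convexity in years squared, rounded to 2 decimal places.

15.79

With y = 0.1025:
  t   CF        PV=CF/(1+0.1025)^t    t·PV        t(t+1)·PV
  1        87.50        79.3651        79.3651         158.7302
  2        87.50        71.9865       143.9729         431.9188
  3        87.50        65.2938       195.8815         783.5262
  4     5,087.50     3,443.4203    13,773.6810      68,868.4051
  Σ                  3,660.0656    14,192.9006      70,242.5802
P = 3,660.0656.
Convexity = Σ t(t+1)·PV / [P·(1+y)²] = 70,242.5802 / (3,660.0656 × 1.215506) = 15.78899.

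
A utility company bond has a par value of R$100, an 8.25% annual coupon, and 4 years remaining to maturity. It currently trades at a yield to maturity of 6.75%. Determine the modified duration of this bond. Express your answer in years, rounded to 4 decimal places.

Periodic yield y = 0.0675. First find Macaulay duration:
  t   CF        PV=CF/(1+0.0675)^t    t·PV
  1         8.25         7.7283         7.7283
  2         8.25         7.2397        14.4793
  3         8.25         6.7819        20.3456
  4       108.25        83.3597       333.4390
  Σ                    105.1096       375.9923
P = 105.1096; Macaulay duration = 375.9923 / 105.1096 = 3.57714 years.
Modified duration = D_Mac / (1 + y) = 3.57714 / 1.0675 = 3.35095 years.

3.3510 years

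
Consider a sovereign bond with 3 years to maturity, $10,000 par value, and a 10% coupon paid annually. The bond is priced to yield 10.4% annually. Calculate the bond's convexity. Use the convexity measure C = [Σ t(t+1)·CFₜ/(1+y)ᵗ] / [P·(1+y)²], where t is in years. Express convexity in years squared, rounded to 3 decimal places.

8.687

With y = 0.104:
  t   CF        PV=CF/(1+0.104)^t    t·PV        t(t+1)·PV
  1     1,000.00       905.7971       905.7971       1,811.5942
  2     1,000.00       820.4684     1,640.9368       4,922.8103
  3    11,000.00     8,174.9568    24,524.8703      98,099.4813
  Σ                  9,901.2223    27,071.6042     104,833.8858
P = 9,901.2223.
Convexity = Σ t(t+1)·PV / [P·(1+y)²] = 104,833.8858 / (9,901.2223 × 1.218816) = 8.68710.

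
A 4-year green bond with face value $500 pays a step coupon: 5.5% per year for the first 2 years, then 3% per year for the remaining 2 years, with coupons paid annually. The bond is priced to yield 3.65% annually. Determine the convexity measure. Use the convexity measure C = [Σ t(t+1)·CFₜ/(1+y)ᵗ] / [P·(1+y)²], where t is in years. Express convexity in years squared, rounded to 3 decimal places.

With y = 0.0365:
  t   CF        PV=CF/(1+0.0365)^t    t·PV        t(t+1)·PV
  1        27.50        26.5316        26.5316          53.0632
  2        27.50        25.5973        51.1946         153.5838
  3        15.00        13.4705        40.4115         161.6459
  4       515.00       446.2004     1,784.8018       8,924.0090
  Σ                    511.7998     1,902.9395       9,292.3018
P = 511.7998.
Convexity = Σ t(t+1)·PV / [P·(1+y)²] = 9,292.3018 / (511.7998 × 1.074332) = 16.89992.

16.900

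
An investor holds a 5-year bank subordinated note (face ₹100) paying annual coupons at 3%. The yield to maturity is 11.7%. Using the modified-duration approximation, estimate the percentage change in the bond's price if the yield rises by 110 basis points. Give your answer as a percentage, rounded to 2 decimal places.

-4.58%

Periodic yield y = 0.117. Modified duration first:
  t   CF        PV=CF/(1+0.117)^t    t·PV
  1         3.00         2.6858         2.6858
  2         3.00         2.4044         4.8089
  3         3.00         2.1526         6.4578
  4         3.00         1.9271         7.7085
  5       103.00        59.2340       296.1702
  Σ                     68.4040       317.8311
P = 68.4040; D_Mac = 4.64638 yrs; D_mod = 4.64638/(1+0.117) = 4.15970 yrs.
ΔP/P ≈ -D_mod · Δy = -4.15970 × (+0.011) = -0.045757 = -4.5757%.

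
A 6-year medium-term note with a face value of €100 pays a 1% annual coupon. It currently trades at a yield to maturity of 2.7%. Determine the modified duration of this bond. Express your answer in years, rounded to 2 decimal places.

5.69 years

Periodic yield y = 0.027. First find Macaulay duration:
  t   CF        PV=CF/(1+0.027)^t    t·PV
  1         1.00         0.9737         0.9737
  2         1.00         0.9481         1.8962
  3         1.00         0.9232         2.7696
  4         1.00         0.8989         3.5957
  5         1.00         0.8753         4.3764
  6       101.00        86.0793       516.4758
  Σ                     90.6985       530.0873
P = 90.6985; Macaulay duration = 530.0873 / 90.6985 = 5.84450 years.
Modified duration = D_Mac / (1 + y) = 5.84450 / 1.027 = 5.69085 years.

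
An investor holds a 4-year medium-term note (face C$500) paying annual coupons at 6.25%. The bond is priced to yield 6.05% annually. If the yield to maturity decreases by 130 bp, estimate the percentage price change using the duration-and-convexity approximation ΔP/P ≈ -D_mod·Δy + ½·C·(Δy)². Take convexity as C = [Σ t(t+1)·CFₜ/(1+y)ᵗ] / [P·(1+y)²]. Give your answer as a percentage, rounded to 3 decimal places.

With y = 0.0605:
  t   CF        PV=CF/(1+0.0605)^t    t·PV        t(t+1)·PV
  1        31.25        29.4672        29.4672          58.9345
  2        31.25        27.7862        55.5723         166.7170
  3        31.25        26.2010        78.6030         314.4121
  4       531.25       420.0067     1,680.0269       8,400.1346
  Σ                    503.4611     1,843.6695       8,940.1982
P = 503.4611; D_Mac = 3.66199 yrs; D_mod = 3.45308 yrs; C = 15.78919.
Duration effect: -3.45308 × (-0.013) = +0.044890
Convexity effect: 0.5 × 15.78919 × (-0.013)² = +0.0013342
ΔP/P ≈ +0.044890 + 0.0013342 = +0.046224 = +4.6224%.

+4.622%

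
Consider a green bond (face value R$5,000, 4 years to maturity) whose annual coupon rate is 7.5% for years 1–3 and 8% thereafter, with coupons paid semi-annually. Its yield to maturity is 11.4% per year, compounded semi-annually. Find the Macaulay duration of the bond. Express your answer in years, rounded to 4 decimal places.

Periodic yield y = 0.057. Discount each cash flow and weight by its period:
  t   CF        PV=CF/(1+0.057)^t    t·PV
  1       187.50       177.3888       177.3888
  2       187.50       167.8229       335.6459
  3       187.50       158.7729       476.3186
  4       187.50       150.2109       600.8434
  5       187.50       142.1106       710.5528
  6       187.50       134.4471       806.6824
  7       200.00       135.6766       949.7365
  8     5,200.00     3,337.3630    26,698.9039
  Σ                  4,403.7928    30,756.0723
Price P = Σ PV = 4,403.7928.
Macaulay duration = Σ(t·PV) / P = 30,756.0723 / 4,403.7928 = 6.98400 half-year periods.
In years: 6.98400 / 2 = 3.49200 years.

3.4920 years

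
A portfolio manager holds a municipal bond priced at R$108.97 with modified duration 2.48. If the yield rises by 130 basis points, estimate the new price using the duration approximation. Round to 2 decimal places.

Duration approximation: ΔP/P ≈ -D_mod · Δy = -2.48 × (+0.013) = -0.032240.
New price ≈ 108.97 × (1 - 0.032240) = 105.4568072.

R$105.46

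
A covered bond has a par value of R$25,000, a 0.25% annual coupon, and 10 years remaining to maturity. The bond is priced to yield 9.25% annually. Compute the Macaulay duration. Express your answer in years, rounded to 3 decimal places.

Periodic yield y = 0.0925. Discount each cash flow and weight by its year:
  t   CF        PV=CF/(1+0.0925)^t    t·PV
  1        62.50        57.2082        57.2082
  2        62.50        52.3645       104.7290
  3        62.50        47.9309       143.7927
  4        62.50        43.8727       175.4907
  5        62.50        40.1581       200.7903
  6        62.50        36.7580       220.5477
  7        62.50        33.6457       235.5201
  8        62.50        30.7970       246.3760
  9        62.50        28.1895       253.7053
  10   25,062.50    10,346.8924   103,468.9242
  Σ                 10,717.8170   105,107.0844
Price P = Σ PV = 10,717.8170.
Macaulay duration = Σ(t·PV) / P = 105,107.0844 / 10,717.8170 = 9.80676 years.

9.807 years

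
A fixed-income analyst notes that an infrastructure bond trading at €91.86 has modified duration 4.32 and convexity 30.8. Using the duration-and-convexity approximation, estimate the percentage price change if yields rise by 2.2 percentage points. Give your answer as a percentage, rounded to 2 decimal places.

-8.76%

Duration effect: -D_mod·Δy = -4.32 × (+0.022) = -0.095040
Convexity effect: ½·C·(Δy)² = 0.5 × 30.8 × (0.022)² = +0.0074536
ΔP/P ≈ -0.095040 + 0.0074536 = -0.0875864
= -8.75864%.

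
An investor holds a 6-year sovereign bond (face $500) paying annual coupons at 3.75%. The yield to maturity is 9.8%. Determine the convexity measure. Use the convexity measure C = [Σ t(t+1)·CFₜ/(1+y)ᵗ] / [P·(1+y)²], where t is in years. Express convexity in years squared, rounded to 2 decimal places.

30.11

With y = 0.098:
  t   CF        PV=CF/(1+0.098)^t    t·PV        t(t+1)·PV
  1        18.75        17.0765        17.0765          34.1530
  2        18.75        15.5524        31.1047          93.3142
  3        18.75        14.1643        42.4928         169.9713
  4        18.75        12.9001        51.6003         258.0013
  5        18.75        11.7487        58.7435         352.4608
  6       518.75       296.0357     1,776.2141      12,433.4989
  Σ                    367.4776     1,977.2319      13,341.3995
P = 367.4776.
Convexity = Σ t(t+1)·PV / [P·(1+y)²] = 13,341.3995 / (367.4776 × 1.205604) = 30.11382.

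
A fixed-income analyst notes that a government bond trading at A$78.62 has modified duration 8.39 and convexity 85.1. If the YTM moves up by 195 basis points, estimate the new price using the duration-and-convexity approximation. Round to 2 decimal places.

A$67.03

Duration effect: -D_mod·Δy = -8.39 × (+0.0195) = -0.163605
Convexity effect: ½·C·(Δy)² = 0.5 × 85.1 × (0.0195)² = +0.0161796375
ΔP/P ≈ -0.163605 + 0.0161796375 = -0.1474253625
New price ≈ 78.62 × (1 - 0.1474253625) = 67.02941800025.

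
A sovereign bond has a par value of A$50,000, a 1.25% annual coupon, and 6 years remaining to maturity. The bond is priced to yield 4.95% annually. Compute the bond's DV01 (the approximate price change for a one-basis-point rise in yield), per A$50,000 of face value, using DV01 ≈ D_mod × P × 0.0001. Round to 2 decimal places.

Periodic yield y = 0.0495.
  t   CF        PV=CF/(1+0.0495)^t    t·PV
  1       625.00       595.5217       595.5217
  2       625.00       567.4337     1,134.8674
  3       625.00       540.6705     1,622.0116
  4       625.00       515.1696     2,060.6785
  5       625.00       490.8715     2,454.3574
  6    50,625.00    37,885.2693   227,311.6158
  Σ                 40,594.9363   235,179.0524
P = 40,594.9363; D_Mac = 5.79331 yrs; D_mod = 5.52007 yrs.
DV01 ≈ 5.52007 × 40,594.9363 × 0.0001 = 22.408676.

A$22.41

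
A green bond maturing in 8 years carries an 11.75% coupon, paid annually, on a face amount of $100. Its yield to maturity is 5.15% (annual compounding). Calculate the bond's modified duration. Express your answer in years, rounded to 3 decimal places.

5.711 years

Periodic yield y = 0.0515. First find Macaulay duration:
  t   CF        PV=CF/(1+0.0515)^t    t·PV
  1        11.75        11.1745        11.1745
  2        11.75        10.6272        21.2544
  3        11.75        10.1067        30.3201
  4        11.75         9.6117        38.4468
  5        11.75         9.1410        45.7048
  6        11.75         8.6933        52.1595
  7        11.75         8.2675        57.8723
  8       111.75        74.7779       598.2233
  Σ                    142.3997       855.1558
P = 142.3997; Macaulay duration = 855.1558 / 142.3997 = 6.00532 years.
Modified duration = D_Mac / (1 + y) = 6.00532 / 1.0515 = 5.71119 years.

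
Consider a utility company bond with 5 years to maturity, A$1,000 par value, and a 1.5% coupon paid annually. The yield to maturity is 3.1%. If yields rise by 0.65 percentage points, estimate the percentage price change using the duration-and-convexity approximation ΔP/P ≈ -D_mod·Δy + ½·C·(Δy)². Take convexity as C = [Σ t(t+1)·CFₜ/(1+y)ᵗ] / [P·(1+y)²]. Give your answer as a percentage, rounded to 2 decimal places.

With y = 0.031:
  t   CF        PV=CF/(1+0.031)^t    t·PV        t(t+1)·PV
  1        15.00        14.5490        14.5490          29.0980
  2        15.00        14.1115        28.2230          84.6691
  3        15.00        13.6872        41.0617         164.2466
  4        15.00        13.2757        53.1027         265.5135
  5     1,015.00       871.3100     4,356.5502      26,139.3010
  Σ                    926.9334     4,493.4866      26,682.8283
P = 926.9334; D_Mac = 4.84769 yrs; D_mod = 4.70193 yrs; C = 27.08108.
Duration effect: -4.70193 × (+0.0065) = -0.030563
Convexity effect: 0.5 × 27.08108 × (0.0065)² = +0.0005721
ΔP/P ≈ -0.030563 + 0.0005721 = -0.029990 = -2.9990%.

-3.00%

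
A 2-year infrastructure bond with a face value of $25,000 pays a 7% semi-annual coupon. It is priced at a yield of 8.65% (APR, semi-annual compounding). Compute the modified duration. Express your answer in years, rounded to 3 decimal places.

Periodic yield y = 0.04325. First find Macaulay duration:
  t   CF        PV=CF/(1+0.04325)^t    t·PV
  1       875.00       838.7251       838.7251
  2       875.00       803.9541     1,607.9082
  3       875.00       770.6246     2,311.8738
  4    25,875.00    21,843.7293    87,374.9170
  Σ                 24,257.0331    92,133.4242
P = 24,257.0331; Macaulay duration = 92,133.4242 / 24,257.0331 = 3.79821 half-year periods = 1.89911 years.
Modified duration = D_Mac / (1 + y) = 1.89911 / 1.04325 = 1.82038 years.

1.820 years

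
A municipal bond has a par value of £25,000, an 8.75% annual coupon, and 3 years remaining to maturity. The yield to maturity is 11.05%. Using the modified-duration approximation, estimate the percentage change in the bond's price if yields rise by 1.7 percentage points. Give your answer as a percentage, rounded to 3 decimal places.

Periodic yield y = 0.1105. Modified duration first:
  t   CF        PV=CF/(1+0.1105)^t    t·PV
  1     2,187.50     1,969.8334     1,969.8334
  2     2,187.50     1,773.8257     3,547.6513
  3    27,187.50    19,852.4260    59,557.2780
  Σ                 23,596.0851    65,074.7627
P = 23,596.0851; D_Mac = 2.75786 yrs; D_mod = 2.75786/(1+0.1105) = 2.48344 yrs.
ΔP/P ≈ -D_mod · Δy = -2.48344 × (+0.017) = -0.042219 = -4.2219%.

-4.222%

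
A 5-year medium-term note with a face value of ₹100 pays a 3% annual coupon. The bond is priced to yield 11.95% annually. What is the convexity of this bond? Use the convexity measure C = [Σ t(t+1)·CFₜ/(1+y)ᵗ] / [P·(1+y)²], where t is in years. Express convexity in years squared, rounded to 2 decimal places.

21.70

With y = 0.1195:
  t   CF        PV=CF/(1+0.1195)^t    t·PV        t(t+1)·PV
  1         3.00         2.6798         2.6798           5.3595
  2         3.00         2.3937         4.7874          14.3623
  3         3.00         2.1382         6.4146          25.6584
  4         3.00         1.9100         7.6399          38.1993
  5       103.00        58.5756       292.8780       1,757.2680
  Σ                     67.6973       314.3997       1,840.8475
P = 67.6973.
Convexity = Σ t(t+1)·PV / [P·(1+y)²] = 1,840.8475 / (67.6973 × 1.253280) = 21.69694.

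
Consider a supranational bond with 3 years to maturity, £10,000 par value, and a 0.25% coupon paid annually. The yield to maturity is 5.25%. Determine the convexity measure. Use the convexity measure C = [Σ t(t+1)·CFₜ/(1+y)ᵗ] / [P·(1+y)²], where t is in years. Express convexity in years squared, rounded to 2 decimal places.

10.79

With y = 0.0525:
  t   CF        PV=CF/(1+0.0525)^t    t·PV        t(t+1)·PV
  1        25.00        23.7530        23.7530          47.5059
  2        25.00        22.5681        45.1363         135.4089
  3    10,025.00     8,598.4084    25,795.2251     103,180.9005
  Σ                  8,644.7295    25,864.1144     103,363.8153
P = 8,644.7295.
Convexity = Σ t(t+1)·PV / [P·(1+y)²] = 103,363.8153 / (8,644.7295 × 1.107756) = 10.79376.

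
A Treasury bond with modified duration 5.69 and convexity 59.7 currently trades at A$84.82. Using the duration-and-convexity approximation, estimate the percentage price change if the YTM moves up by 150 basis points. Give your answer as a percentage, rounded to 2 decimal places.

Duration effect: -D_mod·Δy = -5.69 × (+0.015) = -0.085350
Convexity effect: ½·C·(Δy)² = 0.5 × 59.7 × (0.015)² = +0.00671625
ΔP/P ≈ -0.085350 + 0.00671625 = -0.07863375
= -7.863375%.

-7.86%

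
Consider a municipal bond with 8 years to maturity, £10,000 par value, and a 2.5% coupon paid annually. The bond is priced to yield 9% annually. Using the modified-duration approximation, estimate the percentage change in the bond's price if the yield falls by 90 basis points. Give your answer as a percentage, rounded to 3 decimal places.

Periodic yield y = 0.09. Modified duration first:
  t   CF        PV=CF/(1+0.09)^t    t·PV
  1       250.00       229.3578       229.3578
  2       250.00       210.4200       420.8400
  3       250.00       193.0459       579.1376
  4       250.00       177.1063       708.4252
  5       250.00       162.4828       812.4142
  6       250.00       149.0668       894.4010
  7       250.00       136.7586       957.3099
  8    10,250.00     5,144.1294    41,153.0349
  Σ                  6,402.3676    45,754.9207
P = 6,402.3676; D_Mac = 7.14656 yrs; D_mod = 7.14656/(1+0.09) = 6.55648 yrs.
ΔP/P ≈ -D_mod · Δy = -6.55648 × (-0.009) = +0.059008 = +5.9008%.

+5.901%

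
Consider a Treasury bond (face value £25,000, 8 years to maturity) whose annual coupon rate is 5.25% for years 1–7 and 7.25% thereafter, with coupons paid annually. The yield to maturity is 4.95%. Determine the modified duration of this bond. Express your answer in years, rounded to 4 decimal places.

Periodic yield y = 0.0495. First find Macaulay duration:
  t   CF        PV=CF/(1+0.0495)^t    t·PV
  1     1,312.50     1,250.5955     1,250.5955
  2     1,312.50     1,191.6108     2,383.2216
  3     1,312.50     1,135.4081     3,406.2243
  4     1,312.50     1,081.8562     4,327.4248
  5     1,312.50     1,030.8301     5,154.1506
  6     1,312.50       982.2107     5,893.2641
  7     1,312.50       935.8844     6,551.1909
  8    26,812.50    18,217.0381   145,736.3046
  Σ                 25,825.4339   174,702.3764
P = 25,825.4339; Macaulay duration = 174,702.3764 / 25,825.4339 = 6.76474 years.
Modified duration = D_Mac / (1 + y) = 6.76474 / 1.0495 = 6.44568 years.

6.4457 years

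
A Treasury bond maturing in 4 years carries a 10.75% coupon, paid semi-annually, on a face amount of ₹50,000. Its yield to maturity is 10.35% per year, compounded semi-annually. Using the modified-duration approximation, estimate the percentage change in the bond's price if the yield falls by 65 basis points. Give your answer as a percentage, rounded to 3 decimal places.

+2.076%

Periodic yield y = 0.05175. Modified duration first:
  t   CF        PV=CF/(1+0.05175)^t    t·PV
  1     2,687.50     2,555.2650     2,555.2650
  2     2,687.50     2,429.5365     4,859.0730
  3     2,687.50     2,309.9943     6,929.9829
  4     2,687.50     2,196.3340     8,785.3361
  5     2,687.50     2,088.2662    10,441.3312
  6     2,687.50     1,985.5158    11,913.0948
  7     2,687.50     1,887.8211    13,214.7475
  8    52,687.50    35,189.0406   281,512.3249
  Σ                 50,641.7736   340,211.1556
P = 50,641.7736; D_Mac = 6.71799 half-year periods = 3.35900 yrs; D_mod = 3.35900/(1+0.05175) = 3.19372 yrs.
ΔP/P ≈ -D_mod · Δy = -3.19372 × (-0.0065) = +0.020759 = +2.0759%.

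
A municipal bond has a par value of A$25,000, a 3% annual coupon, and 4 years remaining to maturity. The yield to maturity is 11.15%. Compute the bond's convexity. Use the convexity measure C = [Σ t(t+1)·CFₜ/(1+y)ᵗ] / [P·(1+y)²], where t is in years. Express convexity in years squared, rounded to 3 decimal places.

15.106

With y = 0.1115:
  t   CF        PV=CF/(1+0.1115)^t    t·PV        t(t+1)·PV
  1       750.00       674.7638       674.7638       1,349.5277
  2       750.00       607.0750     1,214.1499       3,642.4498
  3       750.00       546.1763     1,638.5289       6,554.1158
  4    25,750.00    16,870.9433    67,483.7731     337,418.8655
  Σ                 18,698.9584    71,011.2158     348,964.9588
P = 18,698.9584.
Convexity = Σ t(t+1)·PV / [P·(1+y)²] = 348,964.9588 / (18,698.9584 × 1.235432) = 15.10586.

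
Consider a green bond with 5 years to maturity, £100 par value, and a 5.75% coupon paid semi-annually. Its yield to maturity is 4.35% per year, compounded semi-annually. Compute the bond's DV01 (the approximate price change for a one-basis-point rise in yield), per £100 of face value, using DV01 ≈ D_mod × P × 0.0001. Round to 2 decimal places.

Periodic yield y = 0.02175.
  t   CF        PV=CF/(1+0.02175)^t    t·PV
  1        2.875         2.8138         2.8138
  2        2.875         2.7539         5.5078
  3        2.875         2.6953         8.0858
  4        2.875         2.6379        10.5516
  5        2.875         2.5818        12.9088
  6        2.875         2.5268        15.1608
  7        2.875         2.4730        17.3110
  8        2.875         2.4204        19.3629
  9        2.875         2.3688        21.3196
  10     102.875        82.9590       829.5898
  Σ                    106.2306       942.6119
P = 106.2306; D_Mac = 8.87326 half-year periods = 4.43663 yrs; D_mod = 4.34219 yrs.
DV01 ≈ 4.34219 × 106.2306 × 0.0001 = 0.046127.

£0.05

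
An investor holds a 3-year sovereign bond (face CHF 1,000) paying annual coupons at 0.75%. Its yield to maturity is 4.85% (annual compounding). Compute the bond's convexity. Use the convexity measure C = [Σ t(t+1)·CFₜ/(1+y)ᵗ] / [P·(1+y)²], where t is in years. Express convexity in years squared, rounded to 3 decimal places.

With y = 0.0485:
  t   CF        PV=CF/(1+0.0485)^t    t·PV        t(t+1)·PV
  1         7.50         7.1531         7.1531          14.3062
  2         7.50         6.8222        13.6444          40.9332
  3     1,007.50       874.0570     2,622.1710      10,488.6839
  Σ                    888.0323     2,642.9684      10,543.9232
P = 888.0323.
Convexity = Σ t(t+1)·PV / [P·(1+y)²] = 10,543.9232 / (888.0323 × 1.099352) = 10.80032.

10.800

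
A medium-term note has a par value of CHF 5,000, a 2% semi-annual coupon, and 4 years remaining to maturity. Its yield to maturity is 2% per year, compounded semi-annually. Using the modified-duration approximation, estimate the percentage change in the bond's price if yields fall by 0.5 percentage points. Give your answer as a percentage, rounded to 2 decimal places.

+1.91%

Periodic yield y = 0.01. Modified duration first:
  t   CF        PV=CF/(1+0.01)^t    t·PV
  1        50.00        49.5050        49.5050
  2        50.00        49.0148        98.0296
  3        50.00        48.5295       145.5885
  4        50.00        48.0490       192.1961
  5        50.00        47.5733       237.8664
  6        50.00        47.1023       282.6136
  7        50.00        46.6359       326.4513
  8     5,050.00     4,663.5903    37,308.7222
  Σ                  5,000.0000    38,640.9726
P = 5,000.0000; D_Mac = 7.72819 half-year periods = 3.86410 yrs; D_mod = 3.86410/(1+0.01) = 3.82584 yrs.
ΔP/P ≈ -D_mod · Δy = -3.82584 × (-0.005) = +0.019129 = +1.9129%.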